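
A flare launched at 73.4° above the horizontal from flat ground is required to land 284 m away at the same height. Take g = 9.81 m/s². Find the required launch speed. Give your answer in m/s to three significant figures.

On level ground R = v₀² sin 2θ / g ⇒ v₀ = √(gR / sin 2θ).
v₀ = √(9.81 × 284 / sin 146.8°) = √(2786 / 0.5476) = √5088.1 = 71.33 m/s.

71.3 m/s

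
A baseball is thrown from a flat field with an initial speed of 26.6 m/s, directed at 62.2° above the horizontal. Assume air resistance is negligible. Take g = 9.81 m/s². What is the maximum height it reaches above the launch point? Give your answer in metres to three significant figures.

28.2 m

vₓ = 26.60 cos 62.2° = 12.41 m/s; v_y0 = 26.60 sin 62.2° = 23.53 m/s.
At the apex v_y = 0, so H = v_y0²/(2g) = 23.53²/19.62 = 28.22 m.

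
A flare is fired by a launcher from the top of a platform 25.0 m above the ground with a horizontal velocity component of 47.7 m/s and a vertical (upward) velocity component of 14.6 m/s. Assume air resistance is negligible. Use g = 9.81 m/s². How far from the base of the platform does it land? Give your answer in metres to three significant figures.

Vertical motion (up positive, ground at y = 0): 4.905 t² − (14.60) t − 25.0 = 0, so t = (14.60 + √(14.60² + 2·9.81·25.0)) / 9.81 = (14.60 + 26.53) / 9.81 = 4.192 s.
Horizontal distance: R = vₓ t = 47.70 × 4.192 = 200.0 m.

200 m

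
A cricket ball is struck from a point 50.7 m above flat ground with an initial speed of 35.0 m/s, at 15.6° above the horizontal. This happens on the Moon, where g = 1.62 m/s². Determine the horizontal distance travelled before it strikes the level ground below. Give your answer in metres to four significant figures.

Components: vₓ = 35.00 cos 15.6° = 33.71 m/s, v_y0 = 35.00 sin 15.6° = 9.412 m/s.
Vertical motion (up positive, ground at y = 0): 0.8100 t² − (9.412) t − 50.7 = 0, so t = (9.412 + √(9.412² + 2·1.62·50.7)) / 1.62 = (9.412 + 15.90) / 1.62 = 15.63 s.
Horizontal distance: R = vₓ t = 33.71 × 15.63 = 526.8 m.

526.8 m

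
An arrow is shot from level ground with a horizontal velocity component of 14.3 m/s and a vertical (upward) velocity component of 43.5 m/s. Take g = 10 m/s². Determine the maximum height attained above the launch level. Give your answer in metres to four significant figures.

94.61 m

At the apex v_y = 0, so H = v_y0²/(2g) = 43.50²/20.00 = 94.61 m.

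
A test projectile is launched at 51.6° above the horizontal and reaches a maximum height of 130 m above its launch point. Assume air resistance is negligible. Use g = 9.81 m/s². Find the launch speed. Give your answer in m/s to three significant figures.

64.4 m/s

At the peak v_y = 0, so v_y0 = √(2gH) = √(2 × 9.81 × 130) = 50.50 m/s.
v_y0 = v₀ sin θ ⇒ v₀ = 50.50 / sin 51.6° = 64.44 m/s.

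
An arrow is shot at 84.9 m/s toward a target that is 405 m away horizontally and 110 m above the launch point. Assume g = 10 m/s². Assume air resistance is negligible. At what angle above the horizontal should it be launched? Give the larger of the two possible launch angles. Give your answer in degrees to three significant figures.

70.8°

Trajectory: y = x tanθ − g x² (1 + tan²θ)/(2v₀²). With x = 405, y = 110, v₀ = 84.9, g = 10.0:
113.8 tan²θ − 405 tanθ + (223.8) = 0.
tanθ = [405 ± √(405² − 4 × 113.8 × (223.8))] / (2 × 113.8) = (405 ± 249.4) / 227.6, giving tanθ = 0.6840 or 2.876.
θ = 34.37° or 70.82°; the larger is 70.82°.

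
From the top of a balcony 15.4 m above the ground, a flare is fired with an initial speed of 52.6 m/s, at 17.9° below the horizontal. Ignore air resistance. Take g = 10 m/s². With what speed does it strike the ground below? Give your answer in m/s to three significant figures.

55.5 m/s

Horizontal component vₓ = 52.60 cos 17.9° = 50.05 m/s; vertical v_y0 = −16.17 m/s (downward).
With up positive and y = 0 at the ground: y(t) = 15.4 + (−16.17) t − 5.000 t². Setting y = 0 and taking the positive root: t = [−16.17 + √(16.17² + 2·10.0·15.4)] / 10.0 = (−16.17 + 23.86) / 10.0 = 0.7695 s.
Vertical velocity at impact: v_y = v_y0 − g t = −16.17 − 10.0 × 0.7695 = −23.86 m/s.
Speed: |v| = √(vₓ² + v_y²) = √(50.05² + 23.86²) = 55.45 m/s.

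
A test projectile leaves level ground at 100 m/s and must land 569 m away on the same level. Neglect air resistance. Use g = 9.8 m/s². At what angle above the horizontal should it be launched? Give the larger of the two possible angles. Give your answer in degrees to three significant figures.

73.1°

R = v₀² sin 2θ / g gives sin 2θ = gR/v₀² = 9.80·569/100² = 0.5576.
2θ = 33.89° or 180° − 33.89° = 146.1°, so θ = 16.95° or 73.05°.
The larger angle is 73.05°.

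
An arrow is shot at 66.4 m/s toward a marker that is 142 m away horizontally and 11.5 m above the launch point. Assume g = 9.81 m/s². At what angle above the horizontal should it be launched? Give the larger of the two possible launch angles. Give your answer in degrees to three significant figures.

Trajectory: y = x tanθ − g x² (1 + tan²θ)/(2v₀²). With x = 142, y = 11.5, v₀ = 66.4, g = 9.81:
22.43 tan²θ − 142 tanθ + (33.93) = 0.
tanθ = [142 ± √(142² − 4 × 22.43 × (33.93))] / (2 × 22.43) = (142 ± 130.8) / 44.87, giving tanθ = 0.2487 or 6.081.
θ = 13.97° or 80.66°; the larger is 80.66°.

80.7°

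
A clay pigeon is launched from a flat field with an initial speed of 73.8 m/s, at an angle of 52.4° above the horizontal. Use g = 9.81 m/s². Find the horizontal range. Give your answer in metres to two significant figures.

540 m

Components: vₓ = 73.80 cos 52.4° = 45.03 m/s, v_y0 = 73.80 sin 52.4° = 58.47 m/s.
Flight time T = 2 v_y0 / g = 11.92 s.
Horizontal distance R = vₓ T = 45.03 × 11.92 = 536.8 m.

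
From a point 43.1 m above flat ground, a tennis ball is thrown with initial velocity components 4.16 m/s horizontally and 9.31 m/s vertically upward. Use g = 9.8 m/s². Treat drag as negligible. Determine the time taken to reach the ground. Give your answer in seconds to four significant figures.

The projectile lands when y = 43.1 + (9.310) t − ½·9.80·t² = 0. Positive root: t = (9.310 + √(9.310² + 2·9.80·43.1)) / 9.80 = (9.310 + 30.52) / 9.80 = 4.064 s.

4.064 s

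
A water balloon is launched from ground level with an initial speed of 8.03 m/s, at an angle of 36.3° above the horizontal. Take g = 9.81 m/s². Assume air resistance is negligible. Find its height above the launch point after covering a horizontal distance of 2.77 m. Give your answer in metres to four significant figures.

Resolve: vₓ = 8.030 cos 36.3° = 6.472 m/s and v_y0 = 8.030 sin 36.3° = 4.754 m/s.
x = vₓ t ⇒ t = 2.77/6.472 = 0.4280 s.
Height: y = v_y0 t − ½ g t² = 4.754 × 0.4280 − 4.905 × 0.4280² = 2.035 − 0.8986 = 1.136 m.

1.136 m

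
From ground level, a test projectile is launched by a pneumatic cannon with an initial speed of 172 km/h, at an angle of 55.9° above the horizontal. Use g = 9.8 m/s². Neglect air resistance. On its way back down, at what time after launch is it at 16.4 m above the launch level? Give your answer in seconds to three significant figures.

Convert: 172 km/h = 172/3.6 = 47.78 m/s.
vₓ = 47.78 cos 55.9° = 26.79 m/s; v_y0 = 47.78 sin 55.9° = 39.56 m/s.
Set y = v_y0 t − ½ g t² = 16.4: 4.900 t² − 39.56 t + 16.4 = 0.
Quadratic formula: t = (39.56 ± √1243.8) / 9.80 = (39.56 ± 35.27) / 9.80 → t = 0.4383 s or 7.636 s.
The descending-branch root is 7.636 s.

7.64 s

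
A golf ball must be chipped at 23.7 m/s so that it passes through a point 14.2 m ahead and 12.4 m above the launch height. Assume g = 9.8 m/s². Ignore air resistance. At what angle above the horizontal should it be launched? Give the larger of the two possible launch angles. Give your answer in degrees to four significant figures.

81.76°

Trajectory: y = x tanθ − g x² (1 + tan²θ)/(2v₀²). With x = 14.2, y = 12.4, v₀ = 23.7, g = 9.80:
1.759 tan²θ − 14.2 tanθ + (14.16) = 0.
tanθ = [14.2 ± √(14.2² − 4 × 1.759 × (14.16))] / (2 × 1.759) = (14.2 ± 10.10) / 3.518, giving tanθ = 1.165 or 6.907.
θ = 49.37° or 81.76°; the larger is 81.76°.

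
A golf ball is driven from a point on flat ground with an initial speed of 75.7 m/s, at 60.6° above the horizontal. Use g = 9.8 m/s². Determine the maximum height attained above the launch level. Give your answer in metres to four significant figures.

221.9 m

Components: vₓ = 75.70 cos 60.6° = 37.16 m/s, v_y0 = 75.70 sin 60.6° = 65.95 m/s.
At the apex v_y = 0, so H = v_y0²/(2g) = 65.95²/19.60 = 221.9 m.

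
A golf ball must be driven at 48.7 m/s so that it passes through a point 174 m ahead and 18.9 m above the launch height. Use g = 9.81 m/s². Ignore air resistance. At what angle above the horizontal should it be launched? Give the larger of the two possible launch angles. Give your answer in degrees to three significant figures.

Trajectory: y = x tanθ − g x² (1 + tan²θ)/(2v₀²). With x = 174, y = 18.9, v₀ = 48.7, g = 9.81:
62.62 tan²θ − 174 tanθ + (81.52) = 0.
tanθ = [174 ± √(174² − 4 × 62.62 × (81.52))] / (2 × 62.62) = (174 ± 99.30) / 125.2, giving tanθ = 0.5965 or 2.182.
θ = 30.82° or 65.38°; the larger is 65.38°.

65.4°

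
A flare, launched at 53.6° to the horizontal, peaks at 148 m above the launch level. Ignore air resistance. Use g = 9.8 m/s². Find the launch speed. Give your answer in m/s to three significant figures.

At the peak v_y = 0, so v_y0 = √(2gH) = √(2 × 9.80 × 148) = 53.86 m/s.
v_y0 = v₀ sin θ ⇒ v₀ = 53.86 / sin 53.6° = 66.91 m/s.

66.9 m/s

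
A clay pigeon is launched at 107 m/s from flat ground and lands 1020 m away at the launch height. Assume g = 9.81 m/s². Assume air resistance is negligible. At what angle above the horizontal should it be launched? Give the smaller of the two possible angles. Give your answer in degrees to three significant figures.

30.5°

R = v₀² sin 2θ / g gives sin 2θ = gR/v₀² = 9.81·1020/107² = 0.8740.
2θ = 60.92° or 180° − 60.92° = 119.1°, so θ = 30.46° or 59.54°.
The smaller angle is 30.46°.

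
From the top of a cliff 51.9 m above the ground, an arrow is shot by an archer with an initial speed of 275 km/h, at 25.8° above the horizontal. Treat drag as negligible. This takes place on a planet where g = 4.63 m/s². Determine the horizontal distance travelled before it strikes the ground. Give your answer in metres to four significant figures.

Convert: 275 km/h = 275/3.6 = 76.39 m/s.
Resolve: vₓ = 76.39 cos 25.8° = 68.77 m/s and v_y0 = 76.39 sin 25.8° = 33.25 m/s.
The projectile lands when y = 51.9 + (33.25) t − ½·4.63·t² = 0. Positive root: t = (33.25 + √(33.25² + 2·4.63·51.9)) / 4.63 = (33.25 + 39.82) / 4.63 = 15.78 s.
Horizontal distance: R = vₓ t = 68.77 × 15.78 = 1085 m.

1085 m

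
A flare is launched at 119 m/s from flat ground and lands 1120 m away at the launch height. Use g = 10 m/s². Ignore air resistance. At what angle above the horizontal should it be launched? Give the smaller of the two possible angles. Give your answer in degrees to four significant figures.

From R = (v₀²/g) sin 2θ: sin 2θ = 10.0 × 1120 / 14161 = 0.7909.
2θ = 52.27° or 180° − 52.27° = 127.7°, so θ = 26.14° or 63.86°.
The smaller angle is 26.14°.

26.14°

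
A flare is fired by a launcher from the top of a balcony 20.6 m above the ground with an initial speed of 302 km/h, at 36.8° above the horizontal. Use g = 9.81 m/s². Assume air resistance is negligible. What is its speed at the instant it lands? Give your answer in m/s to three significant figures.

86.3 m/s

Convert: 302 km/h = 302/3.6 = 83.89 m/s.
Horizontal component vₓ = 83.89 cos 36.8° = 67.17 m/s; vertical v_y0 = 83.89 sin 36.8° = 50.25 m/s.
Vertical motion (up positive, ground at y = 0): 4.905 t² − (50.25) t − 20.6 = 0, so t = (50.25 + √(50.25² + 2·9.81·20.6)) / 9.81 = (50.25 + 54.12) / 9.81 = 10.64 s.
Vertical velocity at impact: v_y = v_y0 − g t = 50.25 − 9.81 × 10.64 = −54.12 m/s.
Speed: |v| = √(vₓ² + v_y²) = √(67.17² + 54.12²) = 86.26 m/s.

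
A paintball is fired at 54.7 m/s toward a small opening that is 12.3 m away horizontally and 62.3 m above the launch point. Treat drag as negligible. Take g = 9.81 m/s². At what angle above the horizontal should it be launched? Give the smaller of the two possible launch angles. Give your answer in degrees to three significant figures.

Trajectory: y = x tanθ − g x² (1 + tan²θ)/(2v₀²). With x = 12.3, y = 62.3, v₀ = 54.7, g = 9.81:
0.2480 tan²θ − 12.3 tanθ + (62.55) = 0.
tanθ = [12.3 ± √(12.3² − 4 × 0.2480 × (62.55))] / (2 × 0.2480) = (12.3 ± 9.447) / 0.4960, giving tanθ = 5.752 or 43.84.
θ = 80.14° or 88.69°; the smaller is 80.14°.

80.1°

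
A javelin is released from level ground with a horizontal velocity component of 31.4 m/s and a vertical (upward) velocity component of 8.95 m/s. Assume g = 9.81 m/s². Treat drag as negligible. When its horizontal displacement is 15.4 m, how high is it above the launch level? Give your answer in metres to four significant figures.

3.210 m

Time to reach x = 15.4 m: t = x/vₓ = 15.4/31.40 = 0.4904 s.
Height: y = v_y0 t − ½ g t² = 8.950 × 0.4904 − 4.905 × 0.4904² = 4.389 − 1.180 = 3.210 m.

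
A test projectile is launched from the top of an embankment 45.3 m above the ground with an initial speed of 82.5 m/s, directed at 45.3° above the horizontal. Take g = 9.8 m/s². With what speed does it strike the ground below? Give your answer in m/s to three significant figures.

Resolve: vₓ = 82.50 cos 45.3° = 58.03 m/s and v_y0 = 82.50 sin 45.3° = 58.64 m/s.
With up positive and y = 0 at the ground: y(t) = 45.3 + (58.64) t − 4.900 t². Setting y = 0 and taking the positive root: t = [58.64 + √(58.64² + 2·9.80·45.3)] / 9.80 = (58.64 + 65.78) / 9.80 = 12.70 s.
Vertical velocity at impact: v_y = v_y0 − g t = 58.64 − 9.80 × 12.70 = −65.78 m/s.
Speed: |v| = √(vₓ² + v_y²) = √(58.03² + 65.78²) = 87.72 m/s.

87.7 m/s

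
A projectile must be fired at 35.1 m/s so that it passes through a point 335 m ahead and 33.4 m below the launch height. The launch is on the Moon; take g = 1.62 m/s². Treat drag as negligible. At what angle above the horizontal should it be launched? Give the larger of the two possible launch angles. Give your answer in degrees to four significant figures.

Trajectory: y = x tanθ − g x² (1 + tan²θ)/(2v₀²). With x = 335, y = −33.4, v₀ = 35.1, g = 1.62:
73.78 tan²θ − 335 tanθ + (40.38) = 0.
tanθ = [335 ± √(335² − 4 × 73.78 × (40.38))] / (2 × 73.78) = (335 ± 316.7) / 147.6, giving tanθ = 0.1239 or 4.416.
θ = 7.065° or 77.24°; the larger is 77.24°.

77.24°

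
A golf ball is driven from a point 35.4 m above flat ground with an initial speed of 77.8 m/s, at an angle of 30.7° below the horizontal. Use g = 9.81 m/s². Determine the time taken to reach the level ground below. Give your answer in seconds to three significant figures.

Resolve: vₓ = 77.80 cos 30.7° = 66.90 m/s and v_y0 = −39.72 m/s (downward).
Vertical motion (up positive, ground at y = 0): 4.905 t² − (−39.72) t − 35.4 = 0, so t = (−39.72 + √(39.72² + 2·9.81·35.4)) / 9.81 = (−39.72 + 47.67) / 9.81 = 0.8102 s.

0.810 s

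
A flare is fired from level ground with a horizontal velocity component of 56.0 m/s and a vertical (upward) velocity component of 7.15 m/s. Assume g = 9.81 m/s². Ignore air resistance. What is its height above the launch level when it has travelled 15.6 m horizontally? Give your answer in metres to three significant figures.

1.61 m

At x = 15.6 m, t = x/vₓ = 15.6/56.00 = 0.2786 s.
Height: y = v_y0 t − ½ g t² = 7.150 × 0.2786 − 4.905 × 0.2786² = 1.992 − 0.3806 = 1.611 m.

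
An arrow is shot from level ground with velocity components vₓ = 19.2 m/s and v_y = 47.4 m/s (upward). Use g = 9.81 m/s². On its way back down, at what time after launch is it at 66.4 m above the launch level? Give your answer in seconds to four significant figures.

7.964 s

Set y = v_y0 t − ½ g t² = 66.4: 4.905 t² − 47.40 t + 66.4 = 0.
t = [47.40 ± √(47.40² − 2·9.81·66.4)] / 9.81 = (47.40 ± 30.72) / 9.81, so t = 1.700 s or t = 7.964 s.
The descending-branch root is 7.964 s.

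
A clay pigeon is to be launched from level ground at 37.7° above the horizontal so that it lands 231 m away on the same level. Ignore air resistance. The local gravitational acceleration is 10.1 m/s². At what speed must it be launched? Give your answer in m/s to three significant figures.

49.1 m/s

On level ground R = v₀² sin 2θ / g ⇒ v₀ = √(gR / sin 2θ).
v₀ = √(10.1 × 231 / sin 75.40°) = √(2333 / 0.9677) = √2411.0 = 49.10 m/s.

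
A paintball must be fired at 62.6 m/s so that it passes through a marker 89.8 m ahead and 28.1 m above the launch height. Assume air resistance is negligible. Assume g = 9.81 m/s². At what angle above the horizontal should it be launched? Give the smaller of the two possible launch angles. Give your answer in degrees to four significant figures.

Trajectory: y = x tanθ − g x² (1 + tan²θ)/(2v₀²). With x = 89.8, y = 28.1, v₀ = 62.6, g = 9.81:
10.09 tan²θ − 89.8 tanθ + (38.19) = 0.
tanθ = [89.8 ± √(89.8² − 4 × 10.09 × (38.19))] / (2 × 10.09) = (89.8 ± 80.76) / 20.19, giving tanθ = 0.4479 or 8.449.
θ = 24.13° or 83.25°; the smaller is 24.13°.

24.13°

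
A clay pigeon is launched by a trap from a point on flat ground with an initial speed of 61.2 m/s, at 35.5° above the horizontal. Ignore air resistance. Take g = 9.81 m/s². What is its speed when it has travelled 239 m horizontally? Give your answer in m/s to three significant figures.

Resolve: vₓ = 61.20 cos 35.5° = 49.82 m/s and v_y0 = 61.20 sin 35.5° = 35.54 m/s.
x = vₓ t ⇒ t = 239/49.82 = 4.797 s.
Vertical velocity there: v_y = v_y0 − g t = 35.54 − 9.81 × 4.797 = −11.52 m/s.
Speed: √(vₓ² + v_y²) = √(49.82² + 11.52²) = 51.14 m/s.

51.1 m/s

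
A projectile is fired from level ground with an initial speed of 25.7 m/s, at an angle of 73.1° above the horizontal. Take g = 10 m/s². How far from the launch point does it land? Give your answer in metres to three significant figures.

Components: vₓ = 25.70 cos 73.1° = 7.471 m/s, v_y0 = 25.70 sin 73.1° = 24.59 m/s.
Time aloft: T = 2 v_y0 / g = 2 × 24.59 / 10.0 = 4.918 s.
Range: R = vₓ T = 7.471 × 4.918 = 36.74 m.

36.7 m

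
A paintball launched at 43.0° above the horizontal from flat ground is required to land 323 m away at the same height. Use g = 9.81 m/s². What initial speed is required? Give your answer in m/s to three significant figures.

On level ground R = v₀² sin 2θ / g ⇒ v₀ = √(gR / sin 2θ).
v₀ = √(9.81 × 323 / sin 86.00°) = √(3169 / 0.9976) = √3176.4 = 56.36 m/s.

56.4 m/s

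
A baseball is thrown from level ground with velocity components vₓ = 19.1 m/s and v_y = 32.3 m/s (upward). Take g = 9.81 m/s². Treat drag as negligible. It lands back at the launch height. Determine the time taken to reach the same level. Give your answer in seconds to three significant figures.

Landing at launch height ⇒ T = 2 v_y0 / g = 2 × 32.30 / 9.81 = 6.585 s.

6.59 s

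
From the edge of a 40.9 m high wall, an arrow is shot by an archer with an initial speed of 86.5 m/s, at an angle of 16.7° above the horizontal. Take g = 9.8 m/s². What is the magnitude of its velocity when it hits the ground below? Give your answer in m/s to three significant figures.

vₓ = 86.50 cos 16.7° = 82.85 m/s; v_y0 = 86.50 sin 16.7° = 24.86 m/s.
With up positive and y = 0 at the ground: y(t) = 40.9 + (24.86) t − 4.900 t². Setting y = 0 and taking the positive root: t = [24.86 + √(24.86² + 2·9.80·40.9)] / 9.80 = (24.86 + 37.68) / 9.80 = 6.381 s.
Vertical velocity at impact: v_y = v_y0 − g t = 24.86 − 9.80 × 6.381 = −37.68 m/s.
Speed: |v| = √(vₓ² + v_y²) = √(82.85² + 37.68²) = 91.02 m/s.

91.0 m/s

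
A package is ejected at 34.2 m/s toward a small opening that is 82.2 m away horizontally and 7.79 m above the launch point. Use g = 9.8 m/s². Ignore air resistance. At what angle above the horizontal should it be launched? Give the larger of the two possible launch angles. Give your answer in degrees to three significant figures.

Trajectory: y = x tanθ − g x² (1 + tan²θ)/(2v₀²). With x = 82.2, y = 7.79, v₀ = 34.2, g = 9.80:
28.31 tan²θ − 82.2 tanθ + (36.10) = 0.
tanθ = [82.2 ± √(82.2² − 4 × 28.31 × (36.10))] / (2 × 28.31) = (82.2 ± 51.67) / 56.61, giving tanθ = 0.5393 or 2.365.
θ = 28.34° or 67.08°; the larger is 67.08°.

67.1°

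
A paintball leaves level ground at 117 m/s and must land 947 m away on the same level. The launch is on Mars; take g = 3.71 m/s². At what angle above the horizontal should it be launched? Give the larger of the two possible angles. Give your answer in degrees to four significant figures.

Level-ground range R = v₀² sin(2θ)/g ⇒ sin(2θ) = gR/v₀² = 3.71 × 947 / 117² = 0.2567.
2θ = 14.87° or 180° − 14.87° = 165.1°, so θ = 7.436° or 82.56°.
The larger angle is 82.56°.

82.56°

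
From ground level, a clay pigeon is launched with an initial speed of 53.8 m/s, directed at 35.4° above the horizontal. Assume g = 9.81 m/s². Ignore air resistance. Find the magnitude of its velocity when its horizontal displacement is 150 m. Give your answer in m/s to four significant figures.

vₓ = 53.80 cos 35.4° = 43.85 m/s; v_y0 = 53.80 sin 35.4° = 31.17 m/s.
Time to reach x = 150 m: t = x/vₓ = 150/43.85 = 3.420 s.
Vertical velocity there: v_y = v_y0 − g t = 31.17 − 9.81 × 3.420 = −2.389 m/s.
Speed: √(vₓ² + v_y²) = √(43.85² + 2.389²) = 43.92 m/s.

43.92 m/s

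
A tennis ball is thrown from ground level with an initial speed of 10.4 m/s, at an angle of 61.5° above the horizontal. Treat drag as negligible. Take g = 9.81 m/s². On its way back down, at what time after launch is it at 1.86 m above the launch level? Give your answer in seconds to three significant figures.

Resolve: vₓ = 10.40 cos 61.5° = 4.962 m/s and v_y0 = 10.40 sin 61.5° = 9.140 m/s.
Set y = v_y0 t − ½ g t² = 1.86: 4.905 t² − 9.140 t + 1.86 = 0.
Quadratic formula: t = (9.140 ± √47.041) / 9.81 = (9.140 ± 6.859) / 9.81 → t = 0.2325 s or 1.631 s.
The descending-branch root is 1.631 s.

1.63 s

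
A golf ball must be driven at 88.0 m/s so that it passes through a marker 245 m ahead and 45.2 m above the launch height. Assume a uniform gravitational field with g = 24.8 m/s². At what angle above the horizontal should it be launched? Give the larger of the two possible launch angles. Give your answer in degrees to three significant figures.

59.0°

Trajectory: y = x tanθ − g x² (1 + tan²θ)/(2v₀²). With x = 245, y = 45.2, v₀ = 88.0, g = 24.8:
96.11 tan²θ − 245 tanθ + (141.3) = 0.
tanθ = [245 ± √(245² − 4 × 96.11 × (141.3))] / (2 × 96.11) = (245 ± 75.47) / 192.2, giving tanθ = 0.8819 or 1.667.
θ = 41.41° or 59.04°; the larger is 59.04°.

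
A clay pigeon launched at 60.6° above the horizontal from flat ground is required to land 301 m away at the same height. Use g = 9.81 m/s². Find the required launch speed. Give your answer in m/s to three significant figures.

From R = (v₀² / g) sin 2θ: v₀ = √(gR / sin 2θ).
v₀ = √(9.81 × 301 / sin 121.2°) = √(2953 / 0.8554) = √3452.1 = 58.75 m/s.

58.8 m/s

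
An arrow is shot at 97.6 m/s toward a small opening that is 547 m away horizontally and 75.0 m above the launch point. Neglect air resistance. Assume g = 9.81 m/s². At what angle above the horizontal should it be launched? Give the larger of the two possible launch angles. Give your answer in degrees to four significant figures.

Trajectory: y = x tanθ − g x² (1 + tan²θ)/(2v₀²). With x = 547, y = 75.0, v₀ = 97.6, g = 9.81:
154.1 tan²θ − 547 tanθ + (229.1) = 0.
tanθ = [547 ± √(547² − 4 × 154.1 × (229.1))] / (2 × 154.1) = (547 ± 397.5) / 308.1, giving tanθ = 0.4850 or 3.065.
θ = 25.88° or 71.93°; the larger is 71.93°.

71.93°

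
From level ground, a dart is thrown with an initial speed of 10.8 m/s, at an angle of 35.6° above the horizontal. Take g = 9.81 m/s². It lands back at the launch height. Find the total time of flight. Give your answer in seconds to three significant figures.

1.28 s

Resolve: vₓ = 10.80 cos 35.6° = 8.781 m/s and v_y0 = 10.80 sin 35.6° = 6.287 m/s.
Time of flight on level ground: T = 2 v_y0 / g = 2 × 6.287 / 9.81 = 1.282 s.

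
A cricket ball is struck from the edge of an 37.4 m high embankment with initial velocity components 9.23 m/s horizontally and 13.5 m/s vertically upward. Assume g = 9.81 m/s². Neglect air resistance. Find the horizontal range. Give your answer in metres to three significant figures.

The projectile lands when y = 37.4 + (13.50) t − ½·9.81·t² = 0. Positive root: t = (13.50 + √(13.50² + 2·9.81·37.4)) / 9.81 = (13.50 + 30.27) / 9.81 = 4.461 s.
Horizontal distance: R = vₓ t = 9.230 × 4.461 = 41.18 m.

41.2 m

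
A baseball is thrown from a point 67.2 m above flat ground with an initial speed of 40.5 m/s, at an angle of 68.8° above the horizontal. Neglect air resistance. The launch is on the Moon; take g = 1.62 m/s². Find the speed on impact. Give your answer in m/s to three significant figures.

43.1 m/s

Components: vₓ = 40.50 cos 68.8° = 14.65 m/s, v_y0 = 40.50 sin 68.8° = 37.76 m/s.
With up positive and y = 0 at the ground: y(t) = 67.2 + (37.76) t − 0.8100 t². Setting y = 0 and taking the positive root: t = [37.76 + √(37.76² + 2·1.62·67.2)] / 1.62 = (37.76 + 40.54) / 1.62 = 48.33 s.
Vertical velocity at impact: v_y = v_y0 − g t = 37.76 − 1.62 × 48.33 = −40.54 m/s.
Speed: |v| = √(vₓ² + v_y²) = √(14.65² + 40.54²) = 43.10 m/s.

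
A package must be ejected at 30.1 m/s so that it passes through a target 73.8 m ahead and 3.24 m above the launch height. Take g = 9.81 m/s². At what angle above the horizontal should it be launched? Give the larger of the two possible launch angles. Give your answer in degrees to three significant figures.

62.6°

Trajectory: y = x tanθ − g x² (1 + tan²θ)/(2v₀²). With x = 73.8, y = 3.24, v₀ = 30.1, g = 9.81:
29.49 tan²θ − 73.8 tanθ + (32.73) = 0.
tanθ = [73.8 ± √(73.8² − 4 × 29.49 × (32.73))] / (2 × 29.49) = (73.8 ± 39.83) / 58.97, giving tanθ = 0.5760 or 1.927.
θ = 29.94° or 62.57°; the larger is 62.57°.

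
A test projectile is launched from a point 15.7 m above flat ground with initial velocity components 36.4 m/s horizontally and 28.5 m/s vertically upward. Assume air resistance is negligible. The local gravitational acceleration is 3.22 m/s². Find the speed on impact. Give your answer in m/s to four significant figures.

The projectile lands when y = 15.7 + (28.50) t − ½·3.22·t² = 0. Positive root: t = (28.50 + √(28.50² + 2·3.22·15.7)) / 3.22 = (28.50 + 30.22) / 3.22 = 18.24 s.
Vertical velocity at impact: v_y = v_y0 − g t = 28.50 − 3.22 × 18.24 = −30.22 m/s.
Speed: |v| = √(vₓ² + v_y²) = √(36.40² + 30.22²) = 47.31 m/s.

47.31 m/s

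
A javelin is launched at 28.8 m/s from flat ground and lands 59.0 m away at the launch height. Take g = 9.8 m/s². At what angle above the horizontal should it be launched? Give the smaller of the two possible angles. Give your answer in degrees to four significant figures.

From R = (v₀²/g) sin 2θ: sin 2θ = 9.80 × 59.0 / 829.44 = 0.6971.
2θ = 44.19° or 180° − 44.19° = 135.8°, so θ = 22.10° or 67.90°.
The smaller angle is 22.10°.

22.10°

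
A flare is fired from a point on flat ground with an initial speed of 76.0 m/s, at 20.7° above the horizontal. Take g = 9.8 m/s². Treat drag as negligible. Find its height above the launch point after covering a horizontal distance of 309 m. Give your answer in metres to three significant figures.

24.2 m

Components: vₓ = 76.00 cos 20.7° = 71.09 m/s, v_y0 = 76.00 sin 20.7° = 26.86 m/s.
x = vₓ t ⇒ t = 309/71.09 = 4.346 s.
Height: y = v_y0 t − ½ g t² = 26.86 × 4.346 − 4.900 × 4.346² = 116.8 − 92.57 = 24.20 m.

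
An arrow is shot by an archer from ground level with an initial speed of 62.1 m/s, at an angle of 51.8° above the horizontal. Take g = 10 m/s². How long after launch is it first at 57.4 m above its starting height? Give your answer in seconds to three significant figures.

1.37 s

vₓ = 62.10 cos 51.8° = 38.40 m/s; v_y0 = 62.10 sin 51.8° = 48.80 m/s.
Set y = v_y0 t − ½ g t² = 57.4: 5.000 t² − 48.80 t + 57.4 = 0.
Quadratic formula: t = (48.80 ± √1233.6) / 10.0 = (48.80 ± 35.12) / 10.0 → t = 1.368 s or 8.392 s.
The first (ascending) time is 1.368 s.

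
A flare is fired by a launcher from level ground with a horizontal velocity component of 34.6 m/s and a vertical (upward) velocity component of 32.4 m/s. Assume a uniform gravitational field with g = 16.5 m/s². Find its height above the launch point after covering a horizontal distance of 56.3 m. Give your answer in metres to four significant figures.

30.88 m

Time to reach x = 56.3 m: t = x/vₓ = 56.3/34.60 = 1.627 s.
Height: y = v_y0 t − ½ g t² = 32.40 × 1.627 − 8.250 × 1.627² = 52.72 − 21.84 = 30.88 m.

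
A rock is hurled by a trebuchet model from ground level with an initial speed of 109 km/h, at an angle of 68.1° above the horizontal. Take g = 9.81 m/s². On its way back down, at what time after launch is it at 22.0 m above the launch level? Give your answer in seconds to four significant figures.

Convert: 109 km/h = 109/3.6 = 30.28 m/s.
Horizontal component vₓ = 30.28 cos 68.1° = 11.29 m/s; vertical v_y0 = 30.28 sin 68.1° = 28.09 m/s.
Set y = v_y0 t − ½ g t² = 22.0: 4.905 t² − 28.09 t + 22.0 = 0.
Quadratic formula: t = (28.09 ± √357.57) / 9.81 = (28.09 ± 18.91) / 9.81 → t = 0.9361 s or 4.791 s.
The descending-branch root is 4.791 s.

4.791 s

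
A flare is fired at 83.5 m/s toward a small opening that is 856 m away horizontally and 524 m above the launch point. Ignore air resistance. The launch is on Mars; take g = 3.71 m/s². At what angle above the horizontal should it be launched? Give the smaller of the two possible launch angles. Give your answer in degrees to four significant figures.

48.53°

Trajectory: y = x tanθ − g x² (1 + tan²θ)/(2v₀²). With x = 856, y = 524, v₀ = 83.5, g = 3.71:
194.9 tan²θ − 856 tanθ + (718.9) = 0.
tanθ = [856 ± √(856² − 4 × 194.9 × (718.9))] / (2 × 194.9) = (856 ± 414.9) / 389.9, giving tanθ = 1.131 or 3.259.
θ = 48.53° or 72.94°; the smaller is 48.53°.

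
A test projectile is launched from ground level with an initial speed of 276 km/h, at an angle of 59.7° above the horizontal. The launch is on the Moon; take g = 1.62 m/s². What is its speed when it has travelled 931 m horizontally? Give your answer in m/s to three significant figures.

47.3 m/s

Convert: 276 km/h = 276/3.6 = 76.67 m/s.
vₓ = 76.67 cos 59.7° = 38.68 m/s; v_y0 = 76.67 sin 59.7° = 66.19 m/s.
At x = 931 m, t = x/vₓ = 931/38.68 = 24.07 s.
Vertical velocity there: v_y = v_y0 − g t = 66.19 − 1.62 × 24.07 = 27.20 m/s.
Speed: √(vₓ² + v_y²) = √(38.68² + 27.20²) = 47.29 m/s.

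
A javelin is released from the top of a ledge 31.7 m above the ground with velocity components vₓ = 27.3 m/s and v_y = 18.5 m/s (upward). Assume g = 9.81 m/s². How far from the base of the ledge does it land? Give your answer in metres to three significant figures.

Vertical motion (up positive, ground at y = 0): 4.905 t² − (18.50) t − 31.7 = 0, so t = (18.50 + √(18.50² + 2·9.81·31.7)) / 9.81 = (18.50 + 31.05) / 9.81 = 5.051 s.
Horizontal distance: R = vₓ t = 27.30 × 5.051 = 137.9 m.

138 m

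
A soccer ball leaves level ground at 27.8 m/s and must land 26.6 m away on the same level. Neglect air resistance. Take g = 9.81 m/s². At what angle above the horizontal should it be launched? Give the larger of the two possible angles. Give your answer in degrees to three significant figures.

80.1°

R = v₀² sin 2θ / g gives sin 2θ = gR/v₀² = 9.81·26.6/27.8² = 0.3376.
2θ = 19.73° or 180° − 19.73° = 160.3°, so θ = 9.867° or 80.13°.
The larger angle is 80.13°.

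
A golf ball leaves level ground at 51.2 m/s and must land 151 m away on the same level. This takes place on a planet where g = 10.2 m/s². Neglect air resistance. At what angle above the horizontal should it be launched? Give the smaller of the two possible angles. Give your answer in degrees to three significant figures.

18.0°

R = v₀² sin 2θ / g gives sin 2θ = gR/v₀² = 10.2·151/51.2² = 0.5875.
2θ = 35.98° or 180° − 35.98° = 144.0°, so θ = 17.99° or 72.01°.
The smaller angle is 17.99°.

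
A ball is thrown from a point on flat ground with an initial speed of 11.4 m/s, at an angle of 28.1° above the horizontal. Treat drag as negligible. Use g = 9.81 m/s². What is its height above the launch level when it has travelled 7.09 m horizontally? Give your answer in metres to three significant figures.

Resolve: vₓ = 11.40 cos 28.1° = 10.06 m/s and v_y0 = 11.40 sin 28.1° = 5.370 m/s.
Time to reach x = 7.09 m: t = x/vₓ = 7.09/10.06 = 0.7050 s.
Height: y = v_y0 t − ½ g t² = 5.370 × 0.7050 − 4.905 × 0.7050² = 3.786 − 2.438 = 1.348 m.

1.35 m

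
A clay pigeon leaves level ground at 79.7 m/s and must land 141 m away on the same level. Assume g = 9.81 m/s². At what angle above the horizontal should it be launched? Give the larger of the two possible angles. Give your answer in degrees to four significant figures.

83.71°

From R = (v₀²/g) sin 2θ: sin 2θ = 9.81 × 141 / 6352.1 = 0.2178.
2θ = 12.58° or 180° − 12.58° = 167.4°, so θ = 6.289° or 83.71°.
The larger angle is 83.71°.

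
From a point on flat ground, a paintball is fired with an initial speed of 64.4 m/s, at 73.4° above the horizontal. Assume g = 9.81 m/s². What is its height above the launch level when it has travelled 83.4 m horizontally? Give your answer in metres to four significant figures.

Components: vₓ = 64.40 cos 73.4° = 18.40 m/s, v_y0 = 64.40 sin 73.4° = 61.72 m/s.
x = vₓ t ⇒ t = 83.4/18.40 = 4.533 s.
Height: y = v_y0 t − ½ g t² = 61.72 × 4.533 − 4.905 × 4.533² = 279.8 − 100.8 = 179.0 m.

179.0 m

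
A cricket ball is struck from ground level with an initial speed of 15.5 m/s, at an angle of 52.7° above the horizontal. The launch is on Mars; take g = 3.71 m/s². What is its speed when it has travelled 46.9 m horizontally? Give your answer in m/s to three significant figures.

Horizontal component vₓ = 15.50 cos 52.7° = 9.393 m/s; vertical v_y0 = 15.50 sin 52.7° = 12.33 m/s.
Time to reach x = 46.9 m: t = x/vₓ = 46.9/9.393 = 4.993 s.
Vertical velocity there: v_y = v_y0 − g t = 12.33 − 3.71 × 4.993 = −6.195 m/s.
Speed: √(vₓ² + v_y²) = √(9.393² + 6.195²) = 11.25 m/s.

11.3 m/s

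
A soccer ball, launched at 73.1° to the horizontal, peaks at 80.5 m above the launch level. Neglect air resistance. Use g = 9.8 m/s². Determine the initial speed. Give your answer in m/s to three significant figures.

At the peak v_y = 0, so v_y0 = √(2gH) = √(2 × 9.80 × 80.5) = 39.72 m/s.
v_y0 = v₀ sin θ ⇒ v₀ = 39.72 / sin 73.1° = 41.51 m/s.

41.5 m/s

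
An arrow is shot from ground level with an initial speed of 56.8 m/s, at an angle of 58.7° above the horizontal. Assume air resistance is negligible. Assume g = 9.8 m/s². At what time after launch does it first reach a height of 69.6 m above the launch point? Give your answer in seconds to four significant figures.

Resolve: vₓ = 56.80 cos 58.7° = 29.51 m/s and v_y0 = 56.80 sin 58.7° = 48.53 m/s.
Height y(t) = 48.53 t − 4.900 t² = 69.6 gives 4.900 t² − 48.53 t + 69.6 = 0.
Quadratic formula: t = (48.53 ± √991.32) / 9.80 = (48.53 ± 31.49) / 9.80 → t = 1.740 s or 8.165 s.
The first (ascending) time is 1.740 s.

1.740 s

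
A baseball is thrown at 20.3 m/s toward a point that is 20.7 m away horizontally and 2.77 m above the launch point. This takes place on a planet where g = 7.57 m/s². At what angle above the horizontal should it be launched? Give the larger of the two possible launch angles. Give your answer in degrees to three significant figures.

Trajectory: y = x tanθ − g x² (1 + tan²θ)/(2v₀²). With x = 20.7, y = 2.77, v₀ = 20.3, g = 7.57:
3.936 tan²θ − 20.7 tanθ + (6.706) = 0.
tanθ = [20.7 ± √(20.7² − 4 × 3.936 × (6.706))] / (2 × 3.936) = (20.7 ± 17.97) / 7.871, giving tanθ = 0.3468 or 4.913.
θ = 19.13° or 78.49°; the larger is 78.49°.

78.5°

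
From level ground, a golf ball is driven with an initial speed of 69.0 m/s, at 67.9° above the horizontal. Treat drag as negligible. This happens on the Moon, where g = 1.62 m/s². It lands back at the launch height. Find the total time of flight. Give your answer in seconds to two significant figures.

79 s

Resolve: vₓ = 69.00 cos 67.9° = 25.96 m/s and v_y0 = 69.00 sin 67.9° = 63.93 m/s.
It returns to y = 0 when t = 2 v_y0 / g = 2(63.93)/1.62 = 78.93 s.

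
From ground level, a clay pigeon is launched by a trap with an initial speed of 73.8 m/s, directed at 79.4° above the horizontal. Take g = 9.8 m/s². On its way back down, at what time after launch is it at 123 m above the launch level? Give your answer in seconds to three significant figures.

Resolve: vₓ = 73.80 cos 79.4° = 13.58 m/s and v_y0 = 73.80 sin 79.4° = 72.54 m/s.
Require v_y0 t − ½ g t² = 123, i.e. 4.900 t² − 72.54 t + 123 = 0.
Quadratic formula: t = (72.54 ± √2851.3) / 9.80 = (72.54 ± 53.40) / 9.80 → t = 1.953 s or 12.85 s.
The descending-branch root is 12.85 s.

12.9 s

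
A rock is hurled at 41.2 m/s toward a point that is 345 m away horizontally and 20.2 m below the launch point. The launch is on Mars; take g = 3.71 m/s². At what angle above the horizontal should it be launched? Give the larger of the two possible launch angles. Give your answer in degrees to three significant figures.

Trajectory: y = x tanθ − g x² (1 + tan²θ)/(2v₀²). With x = 345, y = −20.2, v₀ = 41.2, g = 3.71:
130.1 tan²θ − 345 tanθ + (109.9) = 0.
tanθ = [345 ± √(345² − 4 × 130.1 × (109.9))] / (2 × 130.1) = (345 ± 248.7) / 260.1, giving tanθ = 0.3701 or 2.282.
θ = 20.31° or 66.34°; the larger is 66.34°.

66.3°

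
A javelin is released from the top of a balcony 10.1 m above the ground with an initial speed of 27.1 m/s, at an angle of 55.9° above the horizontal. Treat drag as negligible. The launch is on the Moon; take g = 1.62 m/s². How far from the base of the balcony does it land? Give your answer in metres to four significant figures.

Components: vₓ = 27.10 cos 55.9° = 15.19 m/s, v_y0 = 27.10 sin 55.9° = 22.44 m/s.
With up positive and y = 0 at the ground: y(t) = 10.1 + (22.44) t − 0.8100 t². Setting y = 0 and taking the positive root: t = [22.44 + √(22.44² + 2·1.62·10.1)] / 1.62 = (22.44 + 23.16) / 1.62 = 28.15 s.
Horizontal distance: R = vₓ t = 15.19 × 28.15 = 427.6 m.

427.6 m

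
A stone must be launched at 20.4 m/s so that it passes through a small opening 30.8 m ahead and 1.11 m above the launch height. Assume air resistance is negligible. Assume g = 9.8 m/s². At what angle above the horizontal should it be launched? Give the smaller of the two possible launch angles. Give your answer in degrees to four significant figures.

25.80°

Trajectory: y = x tanθ − g x² (1 + tan²θ)/(2v₀²). With x = 30.8, y = 1.11, v₀ = 20.4, g = 9.80:
11.17 tan²θ − 30.8 tanθ + (12.28) = 0.
tanθ = [30.8 ± √(30.8² − 4 × 11.17 × (12.28))] / (2 × 11.17) = (30.8 ± 20.00) / 22.34, giving tanθ = 0.4834 or 2.274.
θ = 25.80° or 66.26°; the smaller is 25.80°.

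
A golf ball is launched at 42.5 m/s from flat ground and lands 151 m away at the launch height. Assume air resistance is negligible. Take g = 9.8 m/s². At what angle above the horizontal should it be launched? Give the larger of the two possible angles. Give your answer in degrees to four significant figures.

62.49°

Level-ground range R = v₀² sin(2θ)/g ⇒ sin(2θ) = gR/v₀² = 9.80 × 151 / 42.5² = 0.8193.
2θ = 55.01° or 180° − 55.01° = 125.0°, so θ = 27.51° or 62.49°.
The larger angle is 62.49°.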